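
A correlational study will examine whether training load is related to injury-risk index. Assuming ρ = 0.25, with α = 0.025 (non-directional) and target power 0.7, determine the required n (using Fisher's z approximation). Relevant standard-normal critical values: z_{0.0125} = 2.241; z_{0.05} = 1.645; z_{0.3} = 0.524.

Fisher's z: C = ½·ln((1+r)/(1−r)) = ½·ln(1.6667) = 0.2554.
n = ((z_{α/2} + z_β)/C)² + 3.
(2.241 + 0.524) / 0.2554 = 2.765 / 0.2554 = 10.826.
n = 10.826² + 3 = 117.21 + 3 = 120.2.
Round up.

n = 121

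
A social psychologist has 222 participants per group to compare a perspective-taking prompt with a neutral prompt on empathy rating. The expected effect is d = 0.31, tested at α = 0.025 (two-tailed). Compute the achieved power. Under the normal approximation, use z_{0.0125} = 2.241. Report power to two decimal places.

power ≈ 0.85

For two equal groups, power = Φ(d·√(n/2) − z_{α/2}).
d·√(n/2) = 0.31 × √(222/2) = 0.31 × 10.536 = 3.266.
z_β = 3.266 − 2.241 = 1.025.
Power = Φ(1.025) = 0.847.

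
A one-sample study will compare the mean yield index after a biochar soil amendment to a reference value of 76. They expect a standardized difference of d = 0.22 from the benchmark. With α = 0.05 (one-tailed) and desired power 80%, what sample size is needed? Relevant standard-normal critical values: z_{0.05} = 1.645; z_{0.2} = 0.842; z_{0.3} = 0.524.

n = 128

For a one-sample test: n = ((z_{α} + z_β) / d)².
z_{α} + z_β = 1.645 + 0.842 = 2.487.
n = (2.487 / 0.22)² = 11.305² = 127.79.
Round up.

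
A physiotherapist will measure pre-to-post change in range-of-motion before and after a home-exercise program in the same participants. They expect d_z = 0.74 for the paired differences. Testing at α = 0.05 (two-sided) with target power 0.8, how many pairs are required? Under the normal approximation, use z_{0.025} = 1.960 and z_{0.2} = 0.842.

For a paired (one-sample on differences) test: n = ((z_{α/2} + z_β) / d)².
z_{α/2} + z_β = 1.960 + 0.842 = 2.802.
n = (2.802 / 0.74)² = 3.786² = 14.34.
Round up.

n = 15 pairs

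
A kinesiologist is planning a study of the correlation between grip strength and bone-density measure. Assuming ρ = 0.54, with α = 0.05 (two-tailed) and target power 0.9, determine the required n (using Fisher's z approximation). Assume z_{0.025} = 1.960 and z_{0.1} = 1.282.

Fisher's z: C = ½·ln((1+r)/(1−r)) = ½·ln(3.3478) = 0.6042.
n = ((z_{α/2} + z_β)/C)² + 3.
(1.960 + 1.282) / 0.6042 = 3.242 / 0.6042 = 5.366.
n = 5.366² + 3 = 28.79 + 3 = 31.8.
Round up.

n = 32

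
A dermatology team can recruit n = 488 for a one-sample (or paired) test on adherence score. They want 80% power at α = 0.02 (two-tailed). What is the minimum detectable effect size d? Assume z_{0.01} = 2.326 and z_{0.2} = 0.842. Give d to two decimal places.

d_min ≈ 0.14

For a single sample (or paired design) of n = 488: d_min = (z_{α/2} + z_β)/√n.
z-sum = 2.326 + 0.842 = 3.168.
d_min = 3.168 / √488 = 3.168 / 22.091 = 0.143.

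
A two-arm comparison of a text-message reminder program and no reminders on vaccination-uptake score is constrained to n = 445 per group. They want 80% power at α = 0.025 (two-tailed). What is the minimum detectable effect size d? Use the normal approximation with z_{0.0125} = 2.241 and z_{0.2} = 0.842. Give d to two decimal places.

For two independent groups of n = 445 each: d_min = (z_{α/2} + z_β)·√(2/n).
z-sum = 2.241 + 0.842 = 3.083.
d_min = 3.083 × √(2/445) = 3.083 × 0.0670 = 0.207.

d_min ≈ 0.21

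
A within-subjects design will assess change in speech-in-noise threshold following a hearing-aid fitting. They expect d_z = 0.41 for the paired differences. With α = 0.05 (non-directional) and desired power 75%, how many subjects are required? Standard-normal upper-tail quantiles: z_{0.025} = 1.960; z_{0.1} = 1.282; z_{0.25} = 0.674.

n = 42 pairs

For a paired (one-sample on differences) test: n = ((z_{α/2} + z_β) / d)².
z_{α/2} + z_β = 1.960 + 0.674 = 2.634.
n = (2.634 / 0.41)² = 6.424² = 41.27.
Round up.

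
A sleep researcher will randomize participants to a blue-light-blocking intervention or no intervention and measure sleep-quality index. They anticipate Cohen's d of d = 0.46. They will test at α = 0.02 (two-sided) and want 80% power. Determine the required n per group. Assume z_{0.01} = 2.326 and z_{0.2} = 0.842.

n = 95 per group

For two independent groups with equal n: n = 2·((z_{α/2} + z_β) / d)².
z_{α/2} + z_β = 2.326 + 0.842 = 3.168.
n = 2 × (3.168 / 0.46)² = 2 × 6.887² = 2 × 47.43 = 94.9.
Round up to the next whole participant.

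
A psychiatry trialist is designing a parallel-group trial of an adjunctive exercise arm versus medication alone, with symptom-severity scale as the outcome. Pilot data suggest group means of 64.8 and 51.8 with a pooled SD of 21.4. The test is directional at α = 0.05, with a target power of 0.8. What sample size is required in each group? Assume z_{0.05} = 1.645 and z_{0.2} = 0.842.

Cohen's d = |M₁ − M₂| / SD_pooled = |64.8 − 51.8| / 21.4 = 13.0 / 21.4 = 0.607.
For two independent groups with equal n: n = 2·((z_{α} + z_β) / d)².
z_{α} + z_β = 1.645 + 0.842 = 2.487.
n = 2 × (2.487 / 0.607)² = 2 × 4.097² = 2 × 16.79 = 33.6.
Round up to the next whole participant.

n = 34 per group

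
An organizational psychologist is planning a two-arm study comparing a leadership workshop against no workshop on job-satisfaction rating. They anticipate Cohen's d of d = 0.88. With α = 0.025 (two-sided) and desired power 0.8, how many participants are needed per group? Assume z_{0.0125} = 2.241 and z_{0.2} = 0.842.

n = 25 per group

For two independent groups with equal n: n = 2·((z_{α/2} + z_β) / d)².
z_{α/2} + z_β = 2.241 + 0.842 = 3.083.
n = 2 × (3.083 / 0.88)² = 2 × 3.503² = 2 × 12.27 = 24.5.
Round up to the next whole participant.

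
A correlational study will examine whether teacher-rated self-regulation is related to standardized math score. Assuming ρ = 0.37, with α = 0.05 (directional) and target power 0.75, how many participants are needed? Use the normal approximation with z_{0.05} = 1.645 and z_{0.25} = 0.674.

Fisher's z: C = ½·ln((1+r)/(1−r)) = ½·ln(2.1746) = 0.3884.
n = ((z_{α} + z_β)/C)² + 3.
(1.645 + 0.674) / 0.3884 = 2.319 / 0.3884 = 5.971.
n = 5.971² + 3 = 35.65 + 3 = 38.6.
Round up.

n = 39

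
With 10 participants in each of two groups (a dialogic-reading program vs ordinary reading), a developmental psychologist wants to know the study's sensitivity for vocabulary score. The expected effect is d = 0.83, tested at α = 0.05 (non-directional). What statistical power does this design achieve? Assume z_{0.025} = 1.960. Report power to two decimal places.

power ≈ 0.46

For two equal groups, power = Φ(d·√(n/2) − z_{α/2}).
d·√(n/2) = 0.83 × √(10/2) = 0.83 × 2.236 = 1.856.
z_β = 1.856 − 1.960 = -0.104.
Power = Φ(-0.104) = 0.459.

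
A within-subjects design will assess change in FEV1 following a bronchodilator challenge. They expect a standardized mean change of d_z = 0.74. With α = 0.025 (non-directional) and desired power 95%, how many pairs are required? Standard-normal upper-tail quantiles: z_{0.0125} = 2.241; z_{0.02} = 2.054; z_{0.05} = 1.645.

n = 28 pairs

For a paired (one-sample on differences) test: n = ((z_{α/2} + z_β) / d)².
z_{α/2} + z_β = 2.241 + 1.645 = 3.886.
n = (3.886 / 0.74)² = 5.251² = 27.58.
Round up.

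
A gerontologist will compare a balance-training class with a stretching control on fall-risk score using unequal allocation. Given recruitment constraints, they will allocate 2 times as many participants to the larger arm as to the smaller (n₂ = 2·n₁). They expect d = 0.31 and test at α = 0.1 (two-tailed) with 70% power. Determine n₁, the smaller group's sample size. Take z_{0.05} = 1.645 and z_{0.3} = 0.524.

n₁ = 74

With allocation ratio k = n₂/n₁ = 2, Var(x̄₁−x̄₂) = σ²(1/n₁ + 1/(k·n₁)) = σ²·(k+1)/(k·n₁).
So n₁ = (1 + 1/k)·((z_{α/2} + z_β)/d)² = 1.500 × (2.169/0.31)².
n₁ = 1.500 × 48.95 = 73.4.
Round up: n₁ = 74, giving n₂ = 2 × 74 = 148.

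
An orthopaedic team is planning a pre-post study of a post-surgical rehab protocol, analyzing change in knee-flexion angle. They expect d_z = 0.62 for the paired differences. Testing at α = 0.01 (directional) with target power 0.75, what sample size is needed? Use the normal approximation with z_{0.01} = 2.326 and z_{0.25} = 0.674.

For a paired (one-sample on differences) test: n = ((z_{α} + z_β) / d)².
z_{α} + z_β = 2.326 + 0.674 = 3.000.
n = (3.000 / 0.62)² = 4.839² = 23.41.
Round up.

n = 24 pairs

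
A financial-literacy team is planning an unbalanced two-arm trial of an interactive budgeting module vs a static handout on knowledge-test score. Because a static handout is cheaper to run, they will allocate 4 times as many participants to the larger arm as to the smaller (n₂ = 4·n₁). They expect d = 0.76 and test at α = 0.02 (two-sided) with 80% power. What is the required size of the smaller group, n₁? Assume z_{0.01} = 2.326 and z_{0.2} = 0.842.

With allocation ratio k = n₂/n₁ = 4, Var(x̄₁−x̄₂) = σ²(1/n₁ + 1/(k·n₁)) = σ²·(k+1)/(k·n₁).
So n₁ = (1 + 1/k)·((z_{α/2} + z_β)/d)² = 1.250 × (3.168/0.76)².
n₁ = 1.250 × 17.38 = 21.7.
Round up: n₁ = 22, giving n₂ = 4 × 22 = 88.

n₁ = 22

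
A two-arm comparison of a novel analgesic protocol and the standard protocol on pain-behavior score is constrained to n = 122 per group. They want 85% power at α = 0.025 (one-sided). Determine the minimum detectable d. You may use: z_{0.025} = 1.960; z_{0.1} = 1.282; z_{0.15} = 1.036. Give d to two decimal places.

d_min ≈ 0.38

For two independent groups of n = 122 each: d_min = (z_{α} + z_β)·√(2/n).
z-sum = 1.960 + 1.036 = 2.996.
d_min = 2.996 × √(2/122) = 2.996 × 0.1280 = 0.384.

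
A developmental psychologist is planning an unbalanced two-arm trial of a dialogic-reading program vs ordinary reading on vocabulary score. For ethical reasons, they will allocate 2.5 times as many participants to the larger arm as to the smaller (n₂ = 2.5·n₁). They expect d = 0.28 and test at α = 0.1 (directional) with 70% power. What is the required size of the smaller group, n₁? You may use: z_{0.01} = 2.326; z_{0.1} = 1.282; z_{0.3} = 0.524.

With allocation ratio k = n₂/n₁ = 2.5, Var(x̄₁−x̄₂) = σ²(1/n₁ + 1/(k·n₁)) = σ²·(k+1)/(k·n₁).
So n₁ = (1 + 1/k)·((z_{α} + z_β)/d)² = 1.400 × (1.806/0.28)².
n₁ = 1.400 × 41.60 = 58.2.
Round up: n₁ = 59, giving n₂ = ⌈2.5 × 59⌉ = ⌈147.5⌉ = 148.

n₁ = 59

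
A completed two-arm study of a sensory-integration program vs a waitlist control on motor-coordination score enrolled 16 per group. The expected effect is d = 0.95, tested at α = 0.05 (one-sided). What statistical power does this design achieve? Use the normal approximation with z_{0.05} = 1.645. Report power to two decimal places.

power ≈ 0.85

For two equal groups, power = Φ(d·√(n/2) − z_{α}).
d·√(n/2) = 0.95 × √(16/2) = 0.95 × 2.828 = 2.687.
z_β = 2.687 − 1.645 = 1.042.
Power = Φ(1.042) = 0.851.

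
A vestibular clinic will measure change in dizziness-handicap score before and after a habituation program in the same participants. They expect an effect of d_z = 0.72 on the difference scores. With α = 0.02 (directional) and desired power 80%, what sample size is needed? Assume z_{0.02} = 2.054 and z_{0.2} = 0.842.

n = 17 pairs

For a paired (one-sample on differences) test: n = ((z_{α} + z_β) / d)².
z_{α} + z_β = 2.054 + 0.842 = 2.896.
n = (2.896 / 0.72)² = 4.022² = 16.18.
Round up.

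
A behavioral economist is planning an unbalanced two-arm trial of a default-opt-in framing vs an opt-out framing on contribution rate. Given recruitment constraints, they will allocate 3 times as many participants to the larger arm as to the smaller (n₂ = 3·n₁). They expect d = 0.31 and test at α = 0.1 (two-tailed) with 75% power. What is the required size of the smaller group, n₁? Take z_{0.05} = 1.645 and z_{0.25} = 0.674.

n₁ = 75

With allocation ratio k = n₂/n₁ = 3, Var(x̄₁−x̄₂) = σ²(1/n₁ + 1/(k·n₁)) = σ²·(k+1)/(k·n₁).
So n₁ = (1 + 1/k)·((z_{α/2} + z_β)/d)² = 1.333 × (2.319/0.31)².
n₁ = 1.333 × 55.96 = 74.6.
Round up: n₁ = 75, giving n₂ = 3 × 75 = 225.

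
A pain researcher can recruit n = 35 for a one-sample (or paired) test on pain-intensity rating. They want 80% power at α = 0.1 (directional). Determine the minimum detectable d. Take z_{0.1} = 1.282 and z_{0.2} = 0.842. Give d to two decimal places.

d_min ≈ 0.36

For a single sample (or paired design) of n = 35: d_min = (z_{α} + z_β)/√n.
z-sum = 1.282 + 0.842 = 2.124.
d_min = 2.124 / √35 = 2.124 / 5.916 = 0.359.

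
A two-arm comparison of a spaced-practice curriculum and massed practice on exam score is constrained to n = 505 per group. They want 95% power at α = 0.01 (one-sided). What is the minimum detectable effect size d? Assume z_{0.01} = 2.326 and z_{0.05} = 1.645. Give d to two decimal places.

d_min ≈ 0.25

For two independent groups of n = 505 each: d_min = (z_{α} + z_β)·√(2/n).
z-sum = 2.326 + 1.645 = 3.971.
d_min = 3.971 × √(2/505) = 3.971 × 0.0629 = 0.250.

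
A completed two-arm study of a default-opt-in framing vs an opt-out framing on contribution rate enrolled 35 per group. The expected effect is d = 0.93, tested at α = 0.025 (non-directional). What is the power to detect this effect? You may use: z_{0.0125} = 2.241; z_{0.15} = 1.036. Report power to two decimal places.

For two equal groups, power = Φ(d·√(n/2) − z_{α/2}).
d·√(n/2) = 0.93 × √(35/2) = 0.93 × 4.183 = 3.890.
z_β = 3.890 − 2.241 = 1.649.
Power = Φ(1.649) = 0.950.

power ≈ 0.95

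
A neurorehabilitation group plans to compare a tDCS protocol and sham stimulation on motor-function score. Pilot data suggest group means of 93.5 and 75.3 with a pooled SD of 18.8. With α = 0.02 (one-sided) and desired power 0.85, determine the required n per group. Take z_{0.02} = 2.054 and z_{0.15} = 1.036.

n = 21 per group

Cohen's d = |M₁ − M₂| / SD_pooled = |93.5 − 75.3| / 18.8 = 18.2 / 18.8 = 0.968.
For two independent groups with equal n: n = 2·((z_{α} + z_β) / d)².
z_{α} + z_β = 2.054 + 1.036 = 3.090.
n = 2 × (3.090 / 0.968)² = 2 × 3.192² = 2 × 10.19 = 20.4.
Round up to the next whole participant.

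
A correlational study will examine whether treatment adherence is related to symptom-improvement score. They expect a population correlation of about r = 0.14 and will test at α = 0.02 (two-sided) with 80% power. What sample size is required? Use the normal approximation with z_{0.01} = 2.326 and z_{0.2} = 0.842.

Fisher's z: C = ½·ln((1+r)/(1−r)) = ½·ln(1.3256) = 0.1409.
n = ((z_{α/2} + z_β)/C)² + 3.
(2.326 + 0.842) / 0.1409 = 3.168 / 0.1409 = 22.484.
n = 22.484² + 3 = 505.53 + 3 = 508.5.
Round up.

n = 509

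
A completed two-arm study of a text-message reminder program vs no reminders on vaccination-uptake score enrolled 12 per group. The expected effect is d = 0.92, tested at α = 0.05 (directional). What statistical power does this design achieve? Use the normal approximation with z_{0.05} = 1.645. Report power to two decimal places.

For two equal groups, power = Φ(d·√(n/2) − z_{α}).
d·√(n/2) = 0.92 × √(12/2) = 0.92 × 2.449 = 2.254.
z_β = 2.254 − 1.645 = 0.609.
Power = Φ(0.609) = 0.729.

power ≈ 0.73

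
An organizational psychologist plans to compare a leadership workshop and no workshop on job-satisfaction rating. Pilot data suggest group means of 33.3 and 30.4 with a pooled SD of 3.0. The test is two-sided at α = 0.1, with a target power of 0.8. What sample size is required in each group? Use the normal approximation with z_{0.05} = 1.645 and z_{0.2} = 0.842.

n = 14 per group

Cohen's d = |M₁ − M₂| / SD_pooled = |33.3 − 30.4| / 3.0 = 2.9 / 3.0 = 0.967.
For two independent groups with equal n: n = 2·((z_{α/2} + z_β) / d)².
z_{α/2} + z_β = 1.645 + 0.842 = 2.487.
n = 2 × (2.487 / 0.967)² = 2 × 2.572² = 2 × 6.61 = 13.2.
Round up to the next whole participant.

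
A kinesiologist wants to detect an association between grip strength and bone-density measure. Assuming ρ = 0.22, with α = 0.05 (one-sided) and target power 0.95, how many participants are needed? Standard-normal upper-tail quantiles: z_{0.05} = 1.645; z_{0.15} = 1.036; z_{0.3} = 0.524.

n = 220

Fisher's z: C = ½·ln((1+r)/(1−r)) = ½·ln(1.5641) = 0.2237.
n = ((z_{α} + z_β)/C)² + 3.
(1.645 + 1.645) / 0.2237 = 3.290 / 0.2237 = 14.707.
n = 14.707² + 3 = 216.30 + 3 = 219.3.
Round up.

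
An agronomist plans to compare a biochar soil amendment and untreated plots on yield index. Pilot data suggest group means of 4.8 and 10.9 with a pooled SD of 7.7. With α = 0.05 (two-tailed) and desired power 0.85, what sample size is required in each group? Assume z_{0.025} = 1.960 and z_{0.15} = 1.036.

n = 29 per group

Cohen's d = |M₁ − M₂| / SD_pooled = |4.8 − 10.9| / 7.7 = 6.1 / 7.7 = 0.792.
For two independent groups with equal n: n = 2·((z_{α/2} + z_β) / d)².
z_{α/2} + z_β = 1.960 + 1.036 = 2.996.
n = 2 × (2.996 / 0.792)² = 2 × 3.783² = 2 × 14.31 = 28.6.
Round up to the next whole participant.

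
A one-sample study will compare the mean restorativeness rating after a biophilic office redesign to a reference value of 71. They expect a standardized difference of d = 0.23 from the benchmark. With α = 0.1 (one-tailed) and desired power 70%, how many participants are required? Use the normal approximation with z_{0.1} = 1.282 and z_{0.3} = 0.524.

n = 62

For a one-sample test: n = ((z_{α} + z_β) / d)².
z_{α} + z_β = 1.282 + 0.524 = 1.806.
n = (1.806 / 0.23)² = 7.852² = 61.66.
Round up.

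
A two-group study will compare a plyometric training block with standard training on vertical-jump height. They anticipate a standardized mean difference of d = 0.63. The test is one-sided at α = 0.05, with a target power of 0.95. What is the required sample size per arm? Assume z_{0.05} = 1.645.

n = 55 per group

For two independent groups with equal n: n = 2·((z_{α} + z_β) / d)².
z_{α} + z_β = 1.645 + 1.645 = 3.290.
n = 2 × (3.290 / 0.63)² = 2 × 5.222² = 2 × 27.27 = 54.5.
Round up to the next whole participant.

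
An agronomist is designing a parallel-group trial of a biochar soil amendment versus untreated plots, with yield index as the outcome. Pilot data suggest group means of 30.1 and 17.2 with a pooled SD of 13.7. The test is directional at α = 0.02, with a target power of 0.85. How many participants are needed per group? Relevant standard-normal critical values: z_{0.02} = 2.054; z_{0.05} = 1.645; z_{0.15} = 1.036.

n = 22 per group

Cohen's d = |M₁ − M₂| / SD_pooled = |30.1 − 17.2| / 13.7 = 12.9 / 13.7 = 0.942.
For two independent groups with equal n: n = 2·((z_{α} + z_β) / d)².
z_{α} + z_β = 2.054 + 1.036 = 3.090.
n = 2 × (3.090 / 0.942)² = 2 × 3.280² = 2 × 10.76 = 21.5.
Round up to the next whole participant.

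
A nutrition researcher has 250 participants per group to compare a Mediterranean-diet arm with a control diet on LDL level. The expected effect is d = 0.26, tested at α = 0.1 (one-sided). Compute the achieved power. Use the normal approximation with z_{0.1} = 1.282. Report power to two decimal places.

For two equal groups, power = Φ(d·√(n/2) − z_{α}).
d·√(n/2) = 0.26 × √(250/2) = 0.26 × 11.180 = 2.907.
z_β = 2.907 − 1.282 = 1.625.
Power = Φ(1.625) = 0.948.

power ≈ 0.95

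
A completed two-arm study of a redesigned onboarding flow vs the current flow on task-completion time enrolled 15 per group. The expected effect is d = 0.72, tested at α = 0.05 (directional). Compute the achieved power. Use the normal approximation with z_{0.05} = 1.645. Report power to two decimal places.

For two equal groups, power = Φ(d·√(n/2) − z_{α}).
d·√(n/2) = 0.72 × √(15/2) = 0.72 × 2.739 = 1.972.
z_β = 1.972 − 1.645 = 0.327.
Power = Φ(0.327) = 0.628.

power ≈ 0.63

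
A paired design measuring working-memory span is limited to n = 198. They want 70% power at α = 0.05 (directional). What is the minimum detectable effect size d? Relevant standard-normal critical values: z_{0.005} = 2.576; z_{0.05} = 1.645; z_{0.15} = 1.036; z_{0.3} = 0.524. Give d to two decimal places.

d_min ≈ 0.15

For a single sample (or paired design) of n = 198: d_min = (z_{α} + z_β)/√n.
z-sum = 1.645 + 0.524 = 2.169.
d_min = 2.169 / √198 = 2.169 / 14.071 = 0.154.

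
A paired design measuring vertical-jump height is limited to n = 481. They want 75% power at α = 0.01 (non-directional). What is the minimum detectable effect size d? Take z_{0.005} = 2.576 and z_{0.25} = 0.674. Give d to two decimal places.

d_min ≈ 0.15

For a single sample (or paired design) of n = 481: d_min = (z_{α/2} + z_β)/√n.
z-sum = 2.576 + 0.674 = 3.250.
d_min = 3.250 / √481 = 3.250 / 21.932 = 0.148.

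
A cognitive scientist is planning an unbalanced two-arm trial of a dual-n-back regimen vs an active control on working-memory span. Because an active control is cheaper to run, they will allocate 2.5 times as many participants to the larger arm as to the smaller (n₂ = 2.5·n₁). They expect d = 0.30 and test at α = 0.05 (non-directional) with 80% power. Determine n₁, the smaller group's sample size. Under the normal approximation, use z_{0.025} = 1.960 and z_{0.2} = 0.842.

n₁ = 123

With allocation ratio k = n₂/n₁ = 2.5, Var(x̄₁−x̄₂) = σ²(1/n₁ + 1/(k·n₁)) = σ²·(k+1)/(k·n₁).
So n₁ = (1 + 1/k)·((z_{α/2} + z_β)/d)² = 1.400 × (2.802/0.30)².
n₁ = 1.400 × 87.24 = 122.1.
Round up: n₁ = 123, giving n₂ = ⌈2.5 × 123⌉ = ⌈307.5⌉ = 308.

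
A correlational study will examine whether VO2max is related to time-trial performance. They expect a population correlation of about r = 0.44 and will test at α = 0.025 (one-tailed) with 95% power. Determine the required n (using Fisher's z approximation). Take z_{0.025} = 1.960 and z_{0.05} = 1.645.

Fisher's z: C = ½·ln((1+r)/(1−r)) = ½·ln(2.5714) = 0.4722.
n = ((z_{α} + z_β)/C)² + 3.
(1.960 + 1.645) / 0.4722 = 3.605 / 0.4722 = 7.634.
n = 7.634² + 3 = 58.29 + 3 = 61.3.
Round up.

n = 62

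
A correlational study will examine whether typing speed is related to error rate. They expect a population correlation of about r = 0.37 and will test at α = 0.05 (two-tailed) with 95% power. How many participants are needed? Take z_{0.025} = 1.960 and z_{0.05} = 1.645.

n = 90

Fisher's z: C = ½·ln((1+r)/(1−r)) = ½·ln(2.1746) = 0.3884.
n = ((z_{α/2} + z_β)/C)² + 3.
(1.960 + 1.645) / 0.3884 = 3.605 / 0.3884 = 9.282.
n = 9.282² + 3 = 86.15 + 3 = 89.1.
Round up.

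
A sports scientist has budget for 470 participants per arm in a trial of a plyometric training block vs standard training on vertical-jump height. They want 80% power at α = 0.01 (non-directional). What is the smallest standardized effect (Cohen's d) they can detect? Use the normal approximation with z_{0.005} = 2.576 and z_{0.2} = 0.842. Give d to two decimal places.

d_min ≈ 0.22

For two independent groups of n = 470 each: d_min = (z_{α/2} + z_β)·√(2/n).
z-sum = 2.576 + 0.842 = 3.418.
d_min = 3.418 × √(2/470) = 3.418 × 0.0652 = 0.223.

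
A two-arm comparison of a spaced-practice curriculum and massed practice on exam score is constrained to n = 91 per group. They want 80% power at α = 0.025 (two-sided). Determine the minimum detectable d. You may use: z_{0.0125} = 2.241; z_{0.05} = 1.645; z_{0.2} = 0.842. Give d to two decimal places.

d_min ≈ 0.46

For two independent groups of n = 91 each: d_min = (z_{α/2} + z_β)·√(2/n).
z-sum = 2.241 + 0.842 = 3.083.
d_min = 3.083 × √(2/91) = 3.083 × 0.1482 = 0.457.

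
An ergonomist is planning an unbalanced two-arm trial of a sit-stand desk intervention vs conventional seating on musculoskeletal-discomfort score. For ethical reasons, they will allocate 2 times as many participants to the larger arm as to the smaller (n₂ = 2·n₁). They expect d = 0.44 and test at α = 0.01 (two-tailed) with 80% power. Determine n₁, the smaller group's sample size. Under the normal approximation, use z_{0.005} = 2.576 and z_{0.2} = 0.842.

With allocation ratio k = n₂/n₁ = 2, Var(x̄₁−x̄₂) = σ²(1/n₁ + 1/(k·n₁)) = σ²·(k+1)/(k·n₁).
So n₁ = (1 + 1/k)·((z_{α/2} + z_β)/d)² = 1.500 × (3.418/0.44)².
n₁ = 1.500 × 60.34 = 90.5.
Round up: n₁ = 91, giving n₂ = 2 × 91 = 182.

n₁ = 91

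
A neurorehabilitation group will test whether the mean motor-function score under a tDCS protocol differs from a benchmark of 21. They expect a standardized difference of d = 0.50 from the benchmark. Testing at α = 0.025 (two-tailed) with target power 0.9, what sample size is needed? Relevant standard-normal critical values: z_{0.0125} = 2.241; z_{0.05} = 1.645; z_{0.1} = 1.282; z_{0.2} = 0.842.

For a one-sample test: n = ((z_{α/2} + z_β) / d)².
z_{α/2} + z_β = 2.241 + 1.282 = 3.523.
n = (3.523 / 0.50)² = 7.046² = 49.65.
Round up.

n = 50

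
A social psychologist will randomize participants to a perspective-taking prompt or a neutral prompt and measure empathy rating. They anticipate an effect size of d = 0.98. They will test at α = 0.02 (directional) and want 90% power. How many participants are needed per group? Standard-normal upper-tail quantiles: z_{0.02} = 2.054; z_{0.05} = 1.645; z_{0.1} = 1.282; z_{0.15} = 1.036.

For two independent groups with equal n: n = 2·((z_{α} + z_β) / d)².
z_{α} + z_β = 2.054 + 1.282 = 3.336.
n = 2 × (3.336 / 0.98)² = 2 × 3.404² = 2 × 11.59 = 23.2.
Round up to the next whole participant.

n = 24 per group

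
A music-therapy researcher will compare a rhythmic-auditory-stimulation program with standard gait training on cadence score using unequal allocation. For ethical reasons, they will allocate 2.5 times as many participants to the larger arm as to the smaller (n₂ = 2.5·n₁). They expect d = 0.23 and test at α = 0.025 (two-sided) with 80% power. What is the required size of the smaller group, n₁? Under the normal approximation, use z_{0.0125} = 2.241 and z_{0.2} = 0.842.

With allocation ratio k = n₂/n₁ = 2.5, Var(x̄₁−x̄₂) = σ²(1/n₁ + 1/(k·n₁)) = σ²·(k+1)/(k·n₁).
So n₁ = (1 + 1/k)·((z_{α/2} + z_β)/d)² = 1.400 × (3.083/0.23)².
n₁ = 1.400 × 179.68 = 251.5.
Round up: n₁ = 252, giving n₂ = 2.5 × 252 = 630.

n₁ = 252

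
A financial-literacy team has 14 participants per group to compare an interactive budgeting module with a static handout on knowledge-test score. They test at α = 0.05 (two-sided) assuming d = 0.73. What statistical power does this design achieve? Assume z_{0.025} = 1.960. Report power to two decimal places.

For two equal groups, power = Φ(d·√(n/2) − z_{α/2}).
d·√(n/2) = 0.73 × √(14/2) = 0.73 × 2.646 = 1.931.
z_β = 1.931 − 1.960 = -0.029.
Power = Φ(-0.029) = 0.489.

power ≈ 0.49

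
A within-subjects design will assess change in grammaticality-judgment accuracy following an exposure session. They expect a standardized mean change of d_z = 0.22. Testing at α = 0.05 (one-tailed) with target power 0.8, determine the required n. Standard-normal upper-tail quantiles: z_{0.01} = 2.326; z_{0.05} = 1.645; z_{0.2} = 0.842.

n = 128 pairs

For a paired (one-sample on differences) test: n = ((z_{α} + z_β) / d)².
z_{α} + z_β = 1.645 + 0.842 = 2.487.
n = (2.487 / 0.22)² = 11.305² = 127.79.
Round up.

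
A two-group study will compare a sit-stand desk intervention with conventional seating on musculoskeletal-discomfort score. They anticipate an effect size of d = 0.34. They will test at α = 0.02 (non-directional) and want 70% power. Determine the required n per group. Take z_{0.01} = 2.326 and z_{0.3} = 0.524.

For two independent groups with equal n: n = 2·((z_{α/2} + z_β) / d)².
z_{α/2} + z_β = 2.326 + 0.524 = 2.850.
n = 2 × (2.850 / 0.34)² = 2 × 8.382² = 2 × 70.26 = 140.5.
Round up to the next whole participant.

n = 141 per group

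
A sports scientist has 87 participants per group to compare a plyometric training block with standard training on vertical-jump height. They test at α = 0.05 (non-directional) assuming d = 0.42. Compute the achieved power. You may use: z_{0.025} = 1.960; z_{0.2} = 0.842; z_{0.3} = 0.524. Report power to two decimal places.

For two equal groups, power = Φ(d·√(n/2) − z_{α/2}).
d·√(n/2) = 0.42 × √(87/2) = 0.42 × 6.595 = 2.770.
z_β = 2.770 − 1.960 = 0.810.
Power = Φ(0.810) = 0.791.

power ≈ 0.79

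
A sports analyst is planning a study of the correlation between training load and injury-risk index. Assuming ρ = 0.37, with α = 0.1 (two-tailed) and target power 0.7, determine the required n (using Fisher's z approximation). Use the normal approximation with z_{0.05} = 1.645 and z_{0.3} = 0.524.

n = 35

Fisher's z: C = ½·ln((1+r)/(1−r)) = ½·ln(2.1746) = 0.3884.
n = ((z_{α/2} + z_β)/C)² + 3.
(1.645 + 0.524) / 0.3884 = 2.169 / 0.3884 = 5.584.
n = 5.584² + 3 = 31.19 + 3 = 34.2.
Round up.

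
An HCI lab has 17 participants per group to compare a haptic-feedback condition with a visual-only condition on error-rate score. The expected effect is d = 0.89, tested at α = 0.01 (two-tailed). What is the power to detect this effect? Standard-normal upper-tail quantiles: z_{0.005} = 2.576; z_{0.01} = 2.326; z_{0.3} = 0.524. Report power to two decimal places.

power ≈ 0.51

For two equal groups, power = Φ(d·√(n/2) − z_{α/2}).
d·√(n/2) = 0.89 × √(17/2) = 0.89 × 2.915 = 2.595.
z_β = 2.595 − 2.576 = 0.019.
Power = Φ(0.019) = 0.507.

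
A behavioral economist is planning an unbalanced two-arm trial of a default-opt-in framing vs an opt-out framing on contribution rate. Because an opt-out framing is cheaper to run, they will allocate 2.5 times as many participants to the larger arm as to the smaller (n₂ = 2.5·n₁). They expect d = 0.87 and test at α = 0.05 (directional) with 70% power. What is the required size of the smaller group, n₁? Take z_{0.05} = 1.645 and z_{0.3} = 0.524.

n₁ = 9

With allocation ratio k = n₂/n₁ = 2.5, Var(x̄₁−x̄₂) = σ²(1/n₁ + 1/(k·n₁)) = σ²·(k+1)/(k·n₁).
So n₁ = (1 + 1/k)·((z_{α} + z_β)/d)² = 1.400 × (2.169/0.87)².
n₁ = 1.400 × 6.22 = 8.7.
Round up: n₁ = 9, giving n₂ = ⌈2.5 × 9⌉ = ⌈22.5⌉ = 23.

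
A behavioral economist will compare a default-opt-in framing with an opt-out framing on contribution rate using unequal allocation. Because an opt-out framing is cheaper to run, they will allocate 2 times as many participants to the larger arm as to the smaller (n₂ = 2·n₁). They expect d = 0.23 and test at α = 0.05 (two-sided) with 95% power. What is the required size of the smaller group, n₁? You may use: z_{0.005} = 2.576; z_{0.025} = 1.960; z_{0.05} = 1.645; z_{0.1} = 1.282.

n₁ = 369

With allocation ratio k = n₂/n₁ = 2, Var(x̄₁−x̄₂) = σ²(1/n₁ + 1/(k·n₁)) = σ²·(k+1)/(k·n₁).
So n₁ = (1 + 1/k)·((z_{α/2} + z_β)/d)² = 1.500 × (3.605/0.23)².
n₁ = 1.500 × 245.67 = 368.5.
Round up: n₁ = 369, giving n₂ = 2 × 369 = 738.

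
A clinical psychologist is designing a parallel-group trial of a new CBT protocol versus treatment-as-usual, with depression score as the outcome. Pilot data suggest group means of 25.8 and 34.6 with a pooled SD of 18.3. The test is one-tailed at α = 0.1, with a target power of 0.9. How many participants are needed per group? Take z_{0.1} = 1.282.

n = 57 per group

Cohen's d = |M₁ − M₂| / SD_pooled = |25.8 − 34.6| / 18.3 = 8.8 / 18.3 = 0.481.
For two independent groups with equal n: n = 2·((z_{α} + z_β) / d)².
z_{α} + z_β = 1.282 + 1.282 = 2.564.
n = 2 × (2.564 / 0.481)² = 2 × 5.331² = 2 × 28.41 = 56.8.
Round up to the next whole participant.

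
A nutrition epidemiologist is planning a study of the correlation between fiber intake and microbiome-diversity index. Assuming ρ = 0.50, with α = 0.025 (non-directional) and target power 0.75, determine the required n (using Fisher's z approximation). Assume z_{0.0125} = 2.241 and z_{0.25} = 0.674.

n = 32

Fisher's z: C = ½·ln((1+r)/(1−r)) = ½·ln(3.0000) = 0.5493.
n = ((z_{α/2} + z_β)/C)² + 3.
(2.241 + 0.674) / 0.5493 = 2.915 / 0.5493 = 5.307.
n = 5.307² + 3 = 28.16 + 3 = 31.2.
Round up.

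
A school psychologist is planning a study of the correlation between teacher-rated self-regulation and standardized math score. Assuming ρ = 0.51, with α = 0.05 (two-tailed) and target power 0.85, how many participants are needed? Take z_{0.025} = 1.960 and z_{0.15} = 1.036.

Fisher's z: C = ½·ln((1+r)/(1−r)) = ½·ln(3.0816) = 0.5627.
n = ((z_{α/2} + z_β)/C)² + 3.
(1.960 + 1.036) / 0.5627 = 2.996 / 0.5627 = 5.324.
n = 5.324² + 3 = 28.35 + 3 = 31.3.
Round up.

n = 32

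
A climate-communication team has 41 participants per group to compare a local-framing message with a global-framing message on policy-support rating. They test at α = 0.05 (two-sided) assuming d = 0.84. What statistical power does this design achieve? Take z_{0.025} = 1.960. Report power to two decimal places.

power ≈ 0.97

For two equal groups, power = Φ(d·√(n/2) − z_{α/2}).
d·√(n/2) = 0.84 × √(41/2) = 0.84 × 4.528 = 3.803.
z_β = 3.803 − 1.960 = 1.843.
Power = Φ(1.843) = 0.967.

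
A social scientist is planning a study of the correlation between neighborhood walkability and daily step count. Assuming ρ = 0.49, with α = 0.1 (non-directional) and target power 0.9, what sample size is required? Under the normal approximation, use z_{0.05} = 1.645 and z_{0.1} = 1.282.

Fisher's z: C = ½·ln((1+r)/(1−r)) = ½·ln(2.9216) = 0.5361.
n = ((z_{α/2} + z_β)/C)² + 3.
(1.645 + 1.282) / 0.5361 = 2.927 / 0.5361 = 5.460.
n = 5.460² + 3 = 29.81 + 3 = 32.8.
Round up.

n = 33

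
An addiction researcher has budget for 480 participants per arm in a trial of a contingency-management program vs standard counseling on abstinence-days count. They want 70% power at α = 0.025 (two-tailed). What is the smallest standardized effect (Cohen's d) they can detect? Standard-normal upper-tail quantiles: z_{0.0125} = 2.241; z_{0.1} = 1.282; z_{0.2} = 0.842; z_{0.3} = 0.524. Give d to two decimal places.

d_min ≈ 0.18

For two independent groups of n = 480 each: d_min = (z_{α/2} + z_β)·√(2/n).
z-sum = 2.241 + 0.524 = 2.765.
d_min = 2.765 × √(2/480) = 2.765 × 0.0645 = 0.178.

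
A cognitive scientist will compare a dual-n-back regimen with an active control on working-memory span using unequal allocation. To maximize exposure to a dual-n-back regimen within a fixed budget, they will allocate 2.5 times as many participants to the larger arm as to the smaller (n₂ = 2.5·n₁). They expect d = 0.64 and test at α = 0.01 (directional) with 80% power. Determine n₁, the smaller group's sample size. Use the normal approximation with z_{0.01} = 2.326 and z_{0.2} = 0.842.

n₁ = 35

With allocation ratio k = n₂/n₁ = 2.5, Var(x̄₁−x̄₂) = σ²(1/n₁ + 1/(k·n₁)) = σ²·(k+1)/(k·n₁).
So n₁ = (1 + 1/k)·((z_{α} + z_β)/d)² = 1.400 × (3.168/0.64)².
n₁ = 1.400 × 24.50 = 34.3.
Round up: n₁ = 35, giving n₂ = ⌈2.5 × 35⌉ = ⌈87.5⌉ = 88.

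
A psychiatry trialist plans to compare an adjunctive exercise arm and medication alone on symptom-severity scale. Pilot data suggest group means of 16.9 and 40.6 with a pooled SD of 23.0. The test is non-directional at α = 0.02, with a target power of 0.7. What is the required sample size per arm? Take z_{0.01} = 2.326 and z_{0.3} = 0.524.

n = 16 per group

Cohen's d = |M₁ − M₂| / SD_pooled = |16.9 − 40.6| / 23.0 = 23.7 / 23.0 = 1.030.
For two independent groups with equal n: n = 2·((z_{α/2} + z_β) / d)².
z_{α/2} + z_β = 2.326 + 0.524 = 2.850.
n = 2 × (2.850 / 1.030)² = 2 × 2.767² = 2 × 7.66 = 15.3.
Round up to the next whole participant.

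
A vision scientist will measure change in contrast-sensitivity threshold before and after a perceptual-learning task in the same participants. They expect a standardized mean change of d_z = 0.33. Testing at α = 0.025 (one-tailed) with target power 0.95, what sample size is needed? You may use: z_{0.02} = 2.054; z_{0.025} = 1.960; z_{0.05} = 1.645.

n = 120 pairs

For a paired (one-sample on differences) test: n = ((z_{α} + z_β) / d)².
z_{α} + z_β = 1.960 + 1.645 = 3.605.
n = (3.605 / 0.33)² = 10.924² = 119.34.
Round up.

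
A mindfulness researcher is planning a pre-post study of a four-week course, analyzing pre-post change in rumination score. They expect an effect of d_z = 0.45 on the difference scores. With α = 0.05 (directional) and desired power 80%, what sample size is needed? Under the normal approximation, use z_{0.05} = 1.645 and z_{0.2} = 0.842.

For a paired (one-sample on differences) test: n = ((z_{α} + z_β) / d)².
z_{α} + z_β = 1.645 + 0.842 = 2.487.
n = (2.487 / 0.45)² = 5.527² = 30.54.
Round up.

n = 31 pairs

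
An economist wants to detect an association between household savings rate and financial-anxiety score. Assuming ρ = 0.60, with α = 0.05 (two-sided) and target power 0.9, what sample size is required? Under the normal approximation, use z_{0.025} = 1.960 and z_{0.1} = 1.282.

Fisher's z: C = ½·ln((1+r)/(1−r)) = ½·ln(4.0000) = 0.6931.
n = ((z_{α/2} + z_β)/C)² + 3.
(1.960 + 1.282) / 0.6931 = 3.242 / 0.6931 = 4.678.
n = 4.678² + 3 = 21.88 + 3 = 24.9.
Round up.

n = 25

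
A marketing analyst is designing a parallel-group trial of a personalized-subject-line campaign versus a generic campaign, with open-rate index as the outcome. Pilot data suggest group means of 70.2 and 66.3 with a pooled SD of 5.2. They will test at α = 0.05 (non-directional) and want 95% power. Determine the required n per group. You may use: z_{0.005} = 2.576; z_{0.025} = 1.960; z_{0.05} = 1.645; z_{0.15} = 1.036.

Cohen's d = |M₁ − M₂| / SD_pooled = |70.2 − 66.3| / 5.2 = 3.9 / 5.2 = 0.750.
For two independent groups with equal n: n = 2·((z_{α/2} + z_β) / d)².
z_{α/2} + z_β = 1.960 + 1.645 = 3.605.
n = 2 × (3.605 / 0.750)² = 2 × 4.807² = 2 × 23.10 = 46.2.
Round up to the next whole participant.

n = 47 per group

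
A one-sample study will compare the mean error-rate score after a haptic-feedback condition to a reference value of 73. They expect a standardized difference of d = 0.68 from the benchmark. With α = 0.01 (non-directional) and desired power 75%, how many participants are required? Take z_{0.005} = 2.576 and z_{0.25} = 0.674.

For a one-sample test: n = ((z_{α/2} + z_β) / d)².
z_{α/2} + z_β = 2.576 + 0.674 = 3.250.
n = (3.250 / 0.68)² = 4.779² = 22.84.
Round up.

n = 23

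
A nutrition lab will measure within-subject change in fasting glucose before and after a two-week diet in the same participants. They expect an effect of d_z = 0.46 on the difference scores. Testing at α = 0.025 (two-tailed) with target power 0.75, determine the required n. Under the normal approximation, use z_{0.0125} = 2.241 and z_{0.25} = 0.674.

For a paired (one-sample on differences) test: n = ((z_{α/2} + z_β) / d)².
z_{α/2} + z_β = 2.241 + 0.674 = 2.915.
n = (2.915 / 0.46)² = 6.337² = 40.16.
Round up.

n = 41 pairs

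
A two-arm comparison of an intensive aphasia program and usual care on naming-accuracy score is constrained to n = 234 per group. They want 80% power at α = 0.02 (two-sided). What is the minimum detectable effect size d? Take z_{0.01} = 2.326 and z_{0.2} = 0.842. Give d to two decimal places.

For two independent groups of n = 234 each: d_min = (z_{α/2} + z_β)·√(2/n).
z-sum = 2.326 + 0.842 = 3.168.
d_min = 3.168 × √(2/234) = 3.168 × 0.0925 = 0.293.

d_min ≈ 0.29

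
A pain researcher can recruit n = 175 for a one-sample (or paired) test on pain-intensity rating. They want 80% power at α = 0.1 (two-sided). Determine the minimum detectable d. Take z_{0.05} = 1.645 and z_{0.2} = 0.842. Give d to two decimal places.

For a single sample (or paired design) of n = 175: d_min = (z_{α/2} + z_β)/√n.
z-sum = 1.645 + 0.842 = 2.487.
d_min = 2.487 / √175 = 2.487 / 13.229 = 0.188.

d_min ≈ 0.19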